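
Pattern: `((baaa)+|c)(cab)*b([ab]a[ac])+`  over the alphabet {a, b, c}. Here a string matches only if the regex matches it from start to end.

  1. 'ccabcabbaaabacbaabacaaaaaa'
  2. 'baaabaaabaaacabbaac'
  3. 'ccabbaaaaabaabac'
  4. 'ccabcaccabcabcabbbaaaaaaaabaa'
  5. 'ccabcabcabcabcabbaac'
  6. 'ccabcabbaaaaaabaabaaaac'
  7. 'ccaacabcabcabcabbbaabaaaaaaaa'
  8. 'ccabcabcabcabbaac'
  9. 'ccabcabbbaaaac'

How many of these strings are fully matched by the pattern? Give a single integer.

6

1 → match
2 → match
3 → no match
4 → no match
5 → match
6 → match
7 → no match
8 → match
9 → match
Total matched: 6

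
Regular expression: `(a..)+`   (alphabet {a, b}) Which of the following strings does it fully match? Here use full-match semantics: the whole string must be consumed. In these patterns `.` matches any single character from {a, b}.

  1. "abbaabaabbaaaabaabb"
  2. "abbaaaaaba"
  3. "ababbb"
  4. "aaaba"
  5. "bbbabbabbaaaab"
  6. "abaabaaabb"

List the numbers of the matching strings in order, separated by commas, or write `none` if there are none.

1 → no match
2 → no match
3 → no match
4 → no match
5 → no match — must start with "a"
6 → no match

none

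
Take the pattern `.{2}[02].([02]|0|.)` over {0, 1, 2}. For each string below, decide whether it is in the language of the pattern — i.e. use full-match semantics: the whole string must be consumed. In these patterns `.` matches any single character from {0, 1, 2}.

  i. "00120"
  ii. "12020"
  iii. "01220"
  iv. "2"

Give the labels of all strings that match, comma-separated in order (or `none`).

i. "00120" → no match
ii. "12020" → match
iii. "01220" → match
iv. "2" → no match

ii, iii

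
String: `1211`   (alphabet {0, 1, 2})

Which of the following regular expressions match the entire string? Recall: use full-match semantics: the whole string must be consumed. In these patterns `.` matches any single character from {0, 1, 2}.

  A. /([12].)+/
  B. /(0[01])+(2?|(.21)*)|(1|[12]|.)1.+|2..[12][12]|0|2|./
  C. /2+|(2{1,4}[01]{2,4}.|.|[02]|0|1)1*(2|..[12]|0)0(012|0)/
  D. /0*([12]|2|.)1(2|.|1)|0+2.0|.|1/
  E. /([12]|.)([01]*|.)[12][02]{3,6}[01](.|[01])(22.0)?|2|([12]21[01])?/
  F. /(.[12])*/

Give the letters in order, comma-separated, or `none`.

A → match
B → no match
C → no match
D → no match
E → match
F → match

A, E, F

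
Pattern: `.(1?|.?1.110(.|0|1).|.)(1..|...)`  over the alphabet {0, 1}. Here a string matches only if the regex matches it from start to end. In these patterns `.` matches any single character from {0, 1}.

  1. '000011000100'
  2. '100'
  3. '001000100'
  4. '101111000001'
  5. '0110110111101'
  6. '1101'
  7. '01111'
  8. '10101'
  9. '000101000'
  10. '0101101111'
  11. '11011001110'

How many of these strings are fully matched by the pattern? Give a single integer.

5

1 → no match
2 → no match
3 → no match
4 → match
5 → no match
6 → match
7 → match
8 → match
9 → no match
10 → no match
11 → match
Total matched: 5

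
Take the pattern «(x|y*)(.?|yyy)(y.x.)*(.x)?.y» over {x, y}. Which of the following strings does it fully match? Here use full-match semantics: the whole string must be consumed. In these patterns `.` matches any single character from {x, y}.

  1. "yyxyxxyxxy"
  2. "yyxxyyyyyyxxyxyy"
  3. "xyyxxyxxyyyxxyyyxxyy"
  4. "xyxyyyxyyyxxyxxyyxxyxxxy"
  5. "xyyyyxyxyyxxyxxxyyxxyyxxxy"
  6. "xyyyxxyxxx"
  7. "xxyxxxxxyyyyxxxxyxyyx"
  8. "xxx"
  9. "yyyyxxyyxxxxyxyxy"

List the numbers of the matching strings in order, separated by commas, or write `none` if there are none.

none

1 → no match
2 → no match
3 → no match
4 → no match
5 → no match
6 → no match — must end with "y"
7 → no match — must end with "y"
8 → no match — must end with "y"
9 → no match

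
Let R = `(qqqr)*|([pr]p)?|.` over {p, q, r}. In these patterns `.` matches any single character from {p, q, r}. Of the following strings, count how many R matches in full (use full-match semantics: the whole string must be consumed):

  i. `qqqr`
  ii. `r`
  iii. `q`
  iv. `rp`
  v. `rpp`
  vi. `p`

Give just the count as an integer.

i → match
ii → match
iii → match
iv → match
v → no match
vi → match
Total matched: 5

5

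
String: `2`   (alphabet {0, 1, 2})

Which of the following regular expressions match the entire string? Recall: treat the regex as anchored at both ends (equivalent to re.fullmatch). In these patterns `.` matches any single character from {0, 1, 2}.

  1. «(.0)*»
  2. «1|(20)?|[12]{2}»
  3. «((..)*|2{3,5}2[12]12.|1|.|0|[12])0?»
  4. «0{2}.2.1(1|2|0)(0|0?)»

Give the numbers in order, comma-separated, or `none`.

1 → no match
2 → no match
3 → match
4 → no match — must start with `0`

3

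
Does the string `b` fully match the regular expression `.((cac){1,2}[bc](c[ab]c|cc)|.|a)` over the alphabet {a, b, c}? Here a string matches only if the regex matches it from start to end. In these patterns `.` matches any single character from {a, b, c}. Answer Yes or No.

No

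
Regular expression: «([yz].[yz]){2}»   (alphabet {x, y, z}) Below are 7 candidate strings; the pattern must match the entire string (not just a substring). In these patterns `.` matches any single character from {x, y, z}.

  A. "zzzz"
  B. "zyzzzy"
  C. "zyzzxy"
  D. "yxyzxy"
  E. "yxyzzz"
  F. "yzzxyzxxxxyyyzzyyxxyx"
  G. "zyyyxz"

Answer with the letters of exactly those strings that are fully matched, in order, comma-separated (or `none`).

A. "zzzz" → no match
B. "zyzzzy" → match
C. "zyzzxy" → match
D. "yxyzxy" → match
E. "yxyzzz" → match
F → no match
G. "zyyyxz" → match

B, C, D, E, G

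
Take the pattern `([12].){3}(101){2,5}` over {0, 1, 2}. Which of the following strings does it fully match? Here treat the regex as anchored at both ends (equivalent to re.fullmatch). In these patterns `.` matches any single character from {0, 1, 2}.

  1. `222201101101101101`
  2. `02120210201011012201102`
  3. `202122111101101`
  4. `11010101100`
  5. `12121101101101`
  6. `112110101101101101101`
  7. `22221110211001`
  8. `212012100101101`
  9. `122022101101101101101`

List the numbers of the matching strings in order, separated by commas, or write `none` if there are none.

6, 9

1 → no match
2 → no match — must end with `101`
3 → no match
4. `11010101100` → no match — must end with `101`
5 → no match
6 → match
7 → no match — must end with `101`
8 → no match
9 → match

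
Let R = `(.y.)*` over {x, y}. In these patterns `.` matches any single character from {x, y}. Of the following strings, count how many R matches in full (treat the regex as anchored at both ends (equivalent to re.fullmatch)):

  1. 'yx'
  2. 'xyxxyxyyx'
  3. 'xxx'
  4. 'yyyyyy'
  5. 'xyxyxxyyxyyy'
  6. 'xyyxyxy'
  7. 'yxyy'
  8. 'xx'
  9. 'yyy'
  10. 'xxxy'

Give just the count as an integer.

1 → no match
2 → match
3 → no match
4 → match
5 → no match
6 → no match
7 → no match
8 → no match
9 → match
10 → no match
Total matched: 3

3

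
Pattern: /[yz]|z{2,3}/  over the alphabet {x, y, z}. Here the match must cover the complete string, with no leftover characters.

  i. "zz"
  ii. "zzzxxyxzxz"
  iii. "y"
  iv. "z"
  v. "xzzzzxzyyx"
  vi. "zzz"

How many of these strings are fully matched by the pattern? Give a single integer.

i → match
ii → no match
iii → match
iv → match
v → no match
vi → match
Total matched: 4

4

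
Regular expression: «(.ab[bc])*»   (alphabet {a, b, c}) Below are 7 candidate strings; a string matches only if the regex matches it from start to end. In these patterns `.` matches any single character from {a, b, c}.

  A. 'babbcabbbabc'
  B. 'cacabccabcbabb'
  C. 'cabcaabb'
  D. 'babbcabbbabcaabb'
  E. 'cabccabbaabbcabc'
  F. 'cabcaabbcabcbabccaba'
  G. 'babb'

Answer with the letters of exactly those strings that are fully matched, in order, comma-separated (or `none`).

A, C, D, E, G

A → match
B → no match
C → match
D → match
E → match
F → no match
G → match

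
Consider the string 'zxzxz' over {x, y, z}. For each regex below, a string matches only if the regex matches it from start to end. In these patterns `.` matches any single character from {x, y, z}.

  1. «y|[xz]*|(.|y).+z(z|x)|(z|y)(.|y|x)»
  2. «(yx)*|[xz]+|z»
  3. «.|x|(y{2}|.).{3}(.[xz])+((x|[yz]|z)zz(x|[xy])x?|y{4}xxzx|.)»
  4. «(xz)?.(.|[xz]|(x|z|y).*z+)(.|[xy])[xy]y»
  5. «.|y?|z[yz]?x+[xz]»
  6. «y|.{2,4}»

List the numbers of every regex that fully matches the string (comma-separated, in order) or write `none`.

1 → match
2 → match
3 → no match
4 → no match — must end with 'y'
5 → no match
6 → no match

1, 2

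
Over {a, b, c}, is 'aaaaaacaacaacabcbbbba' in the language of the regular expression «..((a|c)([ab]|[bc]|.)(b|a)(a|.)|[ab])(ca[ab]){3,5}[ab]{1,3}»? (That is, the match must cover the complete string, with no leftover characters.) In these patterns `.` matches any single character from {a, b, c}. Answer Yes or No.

No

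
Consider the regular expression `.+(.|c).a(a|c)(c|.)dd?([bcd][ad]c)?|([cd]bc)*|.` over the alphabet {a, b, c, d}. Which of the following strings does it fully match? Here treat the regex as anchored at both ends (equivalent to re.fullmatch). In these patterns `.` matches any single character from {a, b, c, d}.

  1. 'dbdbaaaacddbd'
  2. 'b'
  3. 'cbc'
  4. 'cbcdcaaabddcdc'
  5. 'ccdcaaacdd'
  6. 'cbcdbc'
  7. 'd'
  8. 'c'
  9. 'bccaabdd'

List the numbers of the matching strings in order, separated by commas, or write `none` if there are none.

1 → no match
2 → match
3 → match
4 → match
5 → match
6 → match
7 → match
8 → match
9 → match

2, 3, 4, 5, 6, 7, 8, 9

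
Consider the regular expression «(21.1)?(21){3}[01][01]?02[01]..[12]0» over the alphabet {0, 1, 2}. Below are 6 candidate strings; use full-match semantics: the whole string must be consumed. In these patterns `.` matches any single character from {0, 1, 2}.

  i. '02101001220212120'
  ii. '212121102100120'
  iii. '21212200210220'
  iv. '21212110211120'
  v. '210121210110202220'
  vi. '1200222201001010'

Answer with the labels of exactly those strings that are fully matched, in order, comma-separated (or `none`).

iv

i → no match
ii → no match
iii → no match
iv → match
v → no match
vi → no match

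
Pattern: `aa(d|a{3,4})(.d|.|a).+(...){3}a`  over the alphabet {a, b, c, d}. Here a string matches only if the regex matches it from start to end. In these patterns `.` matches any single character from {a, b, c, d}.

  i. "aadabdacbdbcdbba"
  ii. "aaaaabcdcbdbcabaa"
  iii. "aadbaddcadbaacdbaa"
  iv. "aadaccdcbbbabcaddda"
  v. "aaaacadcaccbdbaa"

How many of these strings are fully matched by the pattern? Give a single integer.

4

i → match
ii → match
iii → match
iv → match
v → no match
Total matched: 4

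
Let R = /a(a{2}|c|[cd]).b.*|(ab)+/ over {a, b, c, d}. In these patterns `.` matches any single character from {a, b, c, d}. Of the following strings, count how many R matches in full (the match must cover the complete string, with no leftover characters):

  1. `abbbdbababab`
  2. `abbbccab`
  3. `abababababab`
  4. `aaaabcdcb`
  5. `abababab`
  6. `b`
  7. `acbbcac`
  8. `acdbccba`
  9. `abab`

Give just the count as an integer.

6

1 → no match
2 → no match
3 → match
4 → match
5 → match
6 → no match
7 → match
8 → match
9 → match
Total matched: 6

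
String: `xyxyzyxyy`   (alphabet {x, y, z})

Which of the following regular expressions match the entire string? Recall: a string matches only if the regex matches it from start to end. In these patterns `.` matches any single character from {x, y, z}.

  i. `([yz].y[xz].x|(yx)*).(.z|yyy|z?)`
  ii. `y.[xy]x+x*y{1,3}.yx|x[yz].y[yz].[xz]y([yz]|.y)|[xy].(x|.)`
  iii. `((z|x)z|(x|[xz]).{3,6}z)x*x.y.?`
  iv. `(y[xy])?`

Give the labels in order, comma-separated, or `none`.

ii

i → no match
ii → match
iii → no match
iv → no match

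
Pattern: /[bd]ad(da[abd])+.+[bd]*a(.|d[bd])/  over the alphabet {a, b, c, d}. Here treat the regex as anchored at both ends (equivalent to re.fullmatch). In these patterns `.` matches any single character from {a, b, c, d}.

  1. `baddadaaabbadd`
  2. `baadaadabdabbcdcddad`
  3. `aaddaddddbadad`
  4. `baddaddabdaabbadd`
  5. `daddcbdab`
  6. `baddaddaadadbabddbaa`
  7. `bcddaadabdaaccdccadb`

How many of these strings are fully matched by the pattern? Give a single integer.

1 → match
2 → no match
3 → no match
4 → match
5 → no match
6 → match
7 → no match
Total matched: 3

3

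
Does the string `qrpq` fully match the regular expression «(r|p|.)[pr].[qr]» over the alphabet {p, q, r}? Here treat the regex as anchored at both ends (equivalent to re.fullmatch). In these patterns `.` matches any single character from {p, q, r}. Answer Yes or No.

Yes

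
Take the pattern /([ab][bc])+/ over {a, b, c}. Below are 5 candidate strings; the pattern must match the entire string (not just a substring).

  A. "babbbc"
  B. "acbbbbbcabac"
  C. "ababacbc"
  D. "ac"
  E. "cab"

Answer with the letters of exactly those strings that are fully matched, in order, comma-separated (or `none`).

B, C, D

A → no match
B → match
C → match
D → match
E → no match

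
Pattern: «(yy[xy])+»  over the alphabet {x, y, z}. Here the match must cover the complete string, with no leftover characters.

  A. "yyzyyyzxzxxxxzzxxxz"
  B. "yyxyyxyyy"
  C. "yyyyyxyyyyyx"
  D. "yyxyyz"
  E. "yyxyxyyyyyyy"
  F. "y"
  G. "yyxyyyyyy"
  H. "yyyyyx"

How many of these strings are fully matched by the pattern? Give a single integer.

4

A → no match
B → match
C → match
D → no match
E → no match
F → no match — must start with "yy"
G → match
H → match
Total matched: 4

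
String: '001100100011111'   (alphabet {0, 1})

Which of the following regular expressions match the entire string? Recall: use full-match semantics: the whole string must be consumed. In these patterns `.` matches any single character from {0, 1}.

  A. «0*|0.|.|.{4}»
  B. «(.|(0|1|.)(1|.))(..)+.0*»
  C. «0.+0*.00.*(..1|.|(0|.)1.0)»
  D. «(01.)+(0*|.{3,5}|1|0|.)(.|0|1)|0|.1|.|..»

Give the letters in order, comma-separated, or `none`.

B, C

A → no match
B → match
C → match
D → no match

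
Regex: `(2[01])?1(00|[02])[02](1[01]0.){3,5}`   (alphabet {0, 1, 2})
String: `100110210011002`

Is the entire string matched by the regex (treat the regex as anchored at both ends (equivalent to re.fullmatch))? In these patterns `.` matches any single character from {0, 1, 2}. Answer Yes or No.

Yes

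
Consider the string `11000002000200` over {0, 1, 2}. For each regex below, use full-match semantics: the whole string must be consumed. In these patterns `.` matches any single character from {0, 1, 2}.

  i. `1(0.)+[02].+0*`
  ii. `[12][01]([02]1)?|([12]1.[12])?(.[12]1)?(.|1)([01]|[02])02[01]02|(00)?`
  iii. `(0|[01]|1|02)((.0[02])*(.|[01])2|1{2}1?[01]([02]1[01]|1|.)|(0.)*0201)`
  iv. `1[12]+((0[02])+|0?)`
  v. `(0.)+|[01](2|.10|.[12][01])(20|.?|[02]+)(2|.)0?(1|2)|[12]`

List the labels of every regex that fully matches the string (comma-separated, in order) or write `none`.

iv

i → no match — must start with `10`
ii → no match
iii → no match
iv → match
v → no match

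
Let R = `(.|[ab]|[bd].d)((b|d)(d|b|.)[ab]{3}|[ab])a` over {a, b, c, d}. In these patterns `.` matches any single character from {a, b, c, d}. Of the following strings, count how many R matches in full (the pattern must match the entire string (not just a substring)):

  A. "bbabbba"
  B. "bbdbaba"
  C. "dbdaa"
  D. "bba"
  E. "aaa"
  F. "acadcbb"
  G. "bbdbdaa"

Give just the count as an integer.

A. "bbabbba" → match
B. "bbdbaba" → match
C. "dbdaa" → match
D. "bba" → match
E. "aaa" → match
F. "acadcbb" → no match — must end with "a"
G. "bbdbdaa" → no match
Total matched: 5

5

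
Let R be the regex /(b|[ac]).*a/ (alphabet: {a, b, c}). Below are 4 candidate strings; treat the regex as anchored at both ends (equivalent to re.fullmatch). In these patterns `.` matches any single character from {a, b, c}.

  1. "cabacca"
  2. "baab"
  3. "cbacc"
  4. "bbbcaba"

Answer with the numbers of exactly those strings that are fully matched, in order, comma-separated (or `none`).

1, 4

1. "cabacca" → match
2. "baab" → no match — must end with "a"
3. "cbacc" → no match — must end with "a"
4. "bbbcaba" → match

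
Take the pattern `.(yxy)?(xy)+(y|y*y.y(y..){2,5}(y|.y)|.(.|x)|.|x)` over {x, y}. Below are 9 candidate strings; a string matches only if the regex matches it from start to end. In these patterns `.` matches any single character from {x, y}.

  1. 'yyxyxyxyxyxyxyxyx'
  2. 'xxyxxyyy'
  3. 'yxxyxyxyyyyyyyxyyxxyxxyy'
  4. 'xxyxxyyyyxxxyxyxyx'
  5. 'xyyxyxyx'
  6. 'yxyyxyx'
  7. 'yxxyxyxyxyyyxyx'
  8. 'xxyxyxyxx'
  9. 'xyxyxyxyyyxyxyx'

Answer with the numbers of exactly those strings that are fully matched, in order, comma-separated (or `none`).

1 → match
2. 'xxyxxyyy' → no match
3 → no match
4 → no match
5. 'xyyxyxyx' → no match
6. 'yxyyxyx' → no match
7 → no match
8. 'xxyxyxyxx' → match
9 → no match

1, 8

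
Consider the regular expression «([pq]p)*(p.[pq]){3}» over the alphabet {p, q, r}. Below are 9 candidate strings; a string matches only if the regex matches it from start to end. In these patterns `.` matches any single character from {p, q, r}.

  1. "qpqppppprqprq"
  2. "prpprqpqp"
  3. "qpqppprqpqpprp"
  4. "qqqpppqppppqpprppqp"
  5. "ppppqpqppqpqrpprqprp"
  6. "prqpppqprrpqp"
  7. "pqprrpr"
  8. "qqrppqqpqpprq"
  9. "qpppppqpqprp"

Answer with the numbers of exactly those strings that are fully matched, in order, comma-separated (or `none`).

1 → match
2 → match
3 → no match
4 → no match
5 → no match
6 → no match
7 → no match
8 → no match
9 → no match

1, 2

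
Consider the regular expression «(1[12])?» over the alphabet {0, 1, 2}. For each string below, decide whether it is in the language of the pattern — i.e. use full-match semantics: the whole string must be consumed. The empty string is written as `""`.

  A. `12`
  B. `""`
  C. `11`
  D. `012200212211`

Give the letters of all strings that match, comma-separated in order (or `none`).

A, B, C

A. `12` → match
B. `""` → match
C. `11` → match
D. `012200212211` → no match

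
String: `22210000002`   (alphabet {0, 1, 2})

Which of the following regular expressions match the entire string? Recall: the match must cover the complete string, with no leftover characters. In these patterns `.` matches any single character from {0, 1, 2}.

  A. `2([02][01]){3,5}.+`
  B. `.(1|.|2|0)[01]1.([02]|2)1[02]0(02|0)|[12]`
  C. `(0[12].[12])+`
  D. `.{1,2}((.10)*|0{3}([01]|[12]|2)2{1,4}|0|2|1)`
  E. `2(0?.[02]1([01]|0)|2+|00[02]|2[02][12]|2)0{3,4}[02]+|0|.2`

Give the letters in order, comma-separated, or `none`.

A → no match
B → no match
C → no match — must start with `0`
D → no match
E → match

E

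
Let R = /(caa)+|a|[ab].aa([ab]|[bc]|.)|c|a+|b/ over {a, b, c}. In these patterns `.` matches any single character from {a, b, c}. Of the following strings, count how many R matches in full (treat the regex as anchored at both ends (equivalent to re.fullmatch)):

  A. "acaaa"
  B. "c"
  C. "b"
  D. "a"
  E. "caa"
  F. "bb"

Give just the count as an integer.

5

A → match
B → match
C → match
D → match
E → match
F → no match
Total matched: 5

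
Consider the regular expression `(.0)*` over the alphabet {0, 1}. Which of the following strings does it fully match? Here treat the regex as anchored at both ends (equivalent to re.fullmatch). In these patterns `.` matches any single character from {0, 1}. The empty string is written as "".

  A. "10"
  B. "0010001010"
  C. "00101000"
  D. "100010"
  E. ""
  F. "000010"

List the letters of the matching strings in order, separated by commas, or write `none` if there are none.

A, B, C, D, E, F

A. "10" → match
B. "0010001010" → match
C. "00101000" → match
D. "100010" → match
E. "" → match
F. "000010" → match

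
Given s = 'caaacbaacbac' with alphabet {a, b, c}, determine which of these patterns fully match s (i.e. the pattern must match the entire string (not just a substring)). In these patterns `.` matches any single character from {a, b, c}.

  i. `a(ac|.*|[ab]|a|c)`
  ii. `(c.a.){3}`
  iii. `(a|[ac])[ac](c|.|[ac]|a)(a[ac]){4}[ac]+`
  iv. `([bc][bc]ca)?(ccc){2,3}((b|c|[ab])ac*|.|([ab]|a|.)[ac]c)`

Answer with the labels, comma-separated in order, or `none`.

ii

i → no match — must start with 'a'
ii → match
iii → no match
iv → no match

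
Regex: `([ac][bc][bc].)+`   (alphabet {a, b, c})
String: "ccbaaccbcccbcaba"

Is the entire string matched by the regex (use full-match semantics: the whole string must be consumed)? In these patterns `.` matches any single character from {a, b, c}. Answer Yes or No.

No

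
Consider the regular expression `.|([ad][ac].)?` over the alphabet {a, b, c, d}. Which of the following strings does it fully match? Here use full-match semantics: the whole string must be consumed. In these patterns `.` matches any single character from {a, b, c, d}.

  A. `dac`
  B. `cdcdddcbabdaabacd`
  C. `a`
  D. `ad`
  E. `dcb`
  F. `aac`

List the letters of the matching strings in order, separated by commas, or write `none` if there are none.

A, C, E, F

A → match
B → no match
C → match
D → no match
E → match
F → match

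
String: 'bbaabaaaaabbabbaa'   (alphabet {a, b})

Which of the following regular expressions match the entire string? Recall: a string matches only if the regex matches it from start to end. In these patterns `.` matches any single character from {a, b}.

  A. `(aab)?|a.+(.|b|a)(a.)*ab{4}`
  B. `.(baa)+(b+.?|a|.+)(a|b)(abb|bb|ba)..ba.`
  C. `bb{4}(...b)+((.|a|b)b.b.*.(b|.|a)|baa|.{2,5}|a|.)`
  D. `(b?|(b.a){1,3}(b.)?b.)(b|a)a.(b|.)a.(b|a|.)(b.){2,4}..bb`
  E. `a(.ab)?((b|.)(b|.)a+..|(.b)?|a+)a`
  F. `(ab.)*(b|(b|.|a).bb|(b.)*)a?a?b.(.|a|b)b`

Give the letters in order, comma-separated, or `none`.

B

A → no match
B → match
C → no match
D → no match — must end with 'bb'
E → no match — must start with 'a'
F → no match — must end with 'b'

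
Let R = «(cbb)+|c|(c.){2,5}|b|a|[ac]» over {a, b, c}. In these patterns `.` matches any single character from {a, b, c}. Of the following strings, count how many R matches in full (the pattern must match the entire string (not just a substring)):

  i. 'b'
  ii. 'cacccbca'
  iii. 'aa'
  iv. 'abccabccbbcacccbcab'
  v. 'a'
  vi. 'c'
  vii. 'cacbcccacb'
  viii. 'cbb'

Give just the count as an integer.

i → match
ii → match
iii → no match
iv → no match
v → match
vi → match
vii → match
viii → match
Total matched: 6

6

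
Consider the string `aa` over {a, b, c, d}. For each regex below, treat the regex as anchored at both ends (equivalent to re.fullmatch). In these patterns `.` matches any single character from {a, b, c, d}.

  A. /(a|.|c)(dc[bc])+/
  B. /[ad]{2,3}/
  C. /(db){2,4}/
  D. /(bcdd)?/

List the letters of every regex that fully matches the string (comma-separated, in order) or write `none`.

A → no match
B → match
C → no match — must start with `db`
D → no match

B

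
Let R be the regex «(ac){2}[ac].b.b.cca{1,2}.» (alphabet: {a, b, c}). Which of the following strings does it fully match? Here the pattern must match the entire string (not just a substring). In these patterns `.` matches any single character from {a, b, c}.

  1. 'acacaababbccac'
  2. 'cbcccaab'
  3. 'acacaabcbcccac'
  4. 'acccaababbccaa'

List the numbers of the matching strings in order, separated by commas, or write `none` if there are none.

1, 3

1 → match
2 → no match — must start with 'ac'
3 → match
4 → no match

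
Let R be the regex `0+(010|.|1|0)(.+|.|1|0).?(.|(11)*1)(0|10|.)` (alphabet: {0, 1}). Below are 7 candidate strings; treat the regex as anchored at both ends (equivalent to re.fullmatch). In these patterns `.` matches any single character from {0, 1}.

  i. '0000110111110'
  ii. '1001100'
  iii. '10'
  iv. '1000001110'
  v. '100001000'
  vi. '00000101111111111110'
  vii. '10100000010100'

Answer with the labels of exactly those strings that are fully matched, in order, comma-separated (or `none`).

i, vi

i → match
ii → no match — must start with '0'
iii → no match — must start with '0'
iv → no match — must start with '0'
v → no match — must start with '0'
vi → match
vii → no match — must start with '0'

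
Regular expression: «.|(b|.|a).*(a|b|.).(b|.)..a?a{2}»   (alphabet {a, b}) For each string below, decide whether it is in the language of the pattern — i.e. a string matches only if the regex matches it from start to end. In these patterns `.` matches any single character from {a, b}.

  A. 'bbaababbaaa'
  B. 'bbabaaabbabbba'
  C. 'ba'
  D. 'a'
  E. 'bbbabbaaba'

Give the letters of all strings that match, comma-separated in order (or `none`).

A. 'bbaababbaaa' → match
B → no match
C. 'ba' → no match
D. 'a' → match
E. 'bbbabbaaba' → no match

A, D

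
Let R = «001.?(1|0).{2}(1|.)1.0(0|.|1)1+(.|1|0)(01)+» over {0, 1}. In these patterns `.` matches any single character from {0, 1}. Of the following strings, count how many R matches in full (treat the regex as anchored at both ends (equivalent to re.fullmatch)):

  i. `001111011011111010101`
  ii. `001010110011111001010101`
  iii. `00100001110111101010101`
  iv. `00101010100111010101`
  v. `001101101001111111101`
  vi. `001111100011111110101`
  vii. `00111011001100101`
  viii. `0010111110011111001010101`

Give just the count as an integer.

7

i → match
ii → match
iii → match
iv → match
v → match
vi → no match
vii → match
viii → match
Total matched: 7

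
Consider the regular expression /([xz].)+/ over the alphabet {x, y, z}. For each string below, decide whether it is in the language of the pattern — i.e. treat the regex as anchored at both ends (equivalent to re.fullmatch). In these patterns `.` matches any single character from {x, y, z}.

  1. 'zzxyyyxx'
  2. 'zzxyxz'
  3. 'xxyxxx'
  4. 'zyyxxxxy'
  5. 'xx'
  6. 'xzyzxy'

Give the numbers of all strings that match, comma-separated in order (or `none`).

1 → no match
2 → match
3 → no match
4 → no match
5 → match
6 → no match

2, 5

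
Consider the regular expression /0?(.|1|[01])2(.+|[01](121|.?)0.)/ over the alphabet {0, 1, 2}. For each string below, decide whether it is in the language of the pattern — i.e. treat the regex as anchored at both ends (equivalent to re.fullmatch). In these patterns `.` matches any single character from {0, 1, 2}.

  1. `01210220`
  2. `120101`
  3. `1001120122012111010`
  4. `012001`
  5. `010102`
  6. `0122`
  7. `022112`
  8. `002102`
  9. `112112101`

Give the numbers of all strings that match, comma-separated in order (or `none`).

1, 2, 4, 6, 7, 8

1 → match
2 → match
3 → no match
4 → match
5 → no match
6 → match
7 → match
8 → match
9 → no match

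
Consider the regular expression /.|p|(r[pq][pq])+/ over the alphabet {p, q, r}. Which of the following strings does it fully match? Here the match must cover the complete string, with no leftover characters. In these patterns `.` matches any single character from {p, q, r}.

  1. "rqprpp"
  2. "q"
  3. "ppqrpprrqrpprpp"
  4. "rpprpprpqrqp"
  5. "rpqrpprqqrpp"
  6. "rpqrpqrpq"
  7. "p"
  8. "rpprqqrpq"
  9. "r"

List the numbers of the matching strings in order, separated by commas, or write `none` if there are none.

1 → match
2 → match
3 → no match
4 → match
5 → match
6 → match
7 → match
8 → match
9 → match

1, 2, 4, 5, 6, 7, 8, 9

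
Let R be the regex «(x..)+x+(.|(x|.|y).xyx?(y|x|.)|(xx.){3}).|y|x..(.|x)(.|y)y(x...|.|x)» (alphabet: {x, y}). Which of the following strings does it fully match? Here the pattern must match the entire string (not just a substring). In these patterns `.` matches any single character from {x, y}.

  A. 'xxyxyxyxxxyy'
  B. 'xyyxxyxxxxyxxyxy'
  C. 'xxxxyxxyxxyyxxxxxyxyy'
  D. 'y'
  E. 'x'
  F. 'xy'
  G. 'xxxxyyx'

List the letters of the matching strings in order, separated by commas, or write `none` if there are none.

A → no match
B → match
C → match
D → match
E → no match
F → no match
G → match

B, C, D, G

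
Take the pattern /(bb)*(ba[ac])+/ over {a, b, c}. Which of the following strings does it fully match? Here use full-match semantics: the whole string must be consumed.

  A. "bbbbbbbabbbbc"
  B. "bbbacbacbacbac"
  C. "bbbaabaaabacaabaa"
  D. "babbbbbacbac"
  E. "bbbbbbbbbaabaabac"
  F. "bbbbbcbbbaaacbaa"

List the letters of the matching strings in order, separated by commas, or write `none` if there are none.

B, E

A → no match
B → match
C → no match
D → no match
E → match
F → no match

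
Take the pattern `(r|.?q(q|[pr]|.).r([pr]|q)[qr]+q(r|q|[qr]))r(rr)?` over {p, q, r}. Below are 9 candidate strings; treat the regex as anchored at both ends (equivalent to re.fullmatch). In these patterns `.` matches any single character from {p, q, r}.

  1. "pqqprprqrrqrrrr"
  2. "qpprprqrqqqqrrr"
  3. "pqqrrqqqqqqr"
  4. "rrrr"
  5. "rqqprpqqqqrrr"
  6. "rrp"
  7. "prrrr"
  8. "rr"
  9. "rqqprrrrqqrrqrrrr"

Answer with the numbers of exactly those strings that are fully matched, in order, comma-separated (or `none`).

1, 2, 3, 4, 5, 8, 9

1 → match
2 → match
3 → match
4 → match
5 → match
6 → no match
7 → no match
8 → match
9 → match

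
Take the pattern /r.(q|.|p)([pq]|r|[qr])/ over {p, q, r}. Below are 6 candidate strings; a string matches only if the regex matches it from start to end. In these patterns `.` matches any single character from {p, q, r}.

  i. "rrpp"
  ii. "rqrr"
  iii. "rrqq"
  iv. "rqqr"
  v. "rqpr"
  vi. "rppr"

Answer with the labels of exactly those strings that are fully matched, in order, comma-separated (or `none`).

i → match
ii → match
iii → match
iv → match
v → match
vi → match

i, ii, iii, iv, v, vi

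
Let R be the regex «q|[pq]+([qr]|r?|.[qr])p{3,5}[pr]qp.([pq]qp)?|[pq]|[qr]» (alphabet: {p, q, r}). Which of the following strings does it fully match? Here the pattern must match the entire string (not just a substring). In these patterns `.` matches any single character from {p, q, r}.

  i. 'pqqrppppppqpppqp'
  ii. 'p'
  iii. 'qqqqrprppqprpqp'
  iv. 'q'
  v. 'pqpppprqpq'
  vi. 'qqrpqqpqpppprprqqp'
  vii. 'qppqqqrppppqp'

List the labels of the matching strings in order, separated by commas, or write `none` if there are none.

i, ii, iv, v

i → match
ii → match
iii → no match
iv → match
v → match
vi → no match
vii → no match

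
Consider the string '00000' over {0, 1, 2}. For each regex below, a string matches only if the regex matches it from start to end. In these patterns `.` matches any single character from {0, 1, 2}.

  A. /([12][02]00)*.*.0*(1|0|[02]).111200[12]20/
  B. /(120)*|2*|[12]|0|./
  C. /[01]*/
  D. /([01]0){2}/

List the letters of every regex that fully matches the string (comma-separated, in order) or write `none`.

C

A → no match — must end with '20'
B → no match
C → match
D → no match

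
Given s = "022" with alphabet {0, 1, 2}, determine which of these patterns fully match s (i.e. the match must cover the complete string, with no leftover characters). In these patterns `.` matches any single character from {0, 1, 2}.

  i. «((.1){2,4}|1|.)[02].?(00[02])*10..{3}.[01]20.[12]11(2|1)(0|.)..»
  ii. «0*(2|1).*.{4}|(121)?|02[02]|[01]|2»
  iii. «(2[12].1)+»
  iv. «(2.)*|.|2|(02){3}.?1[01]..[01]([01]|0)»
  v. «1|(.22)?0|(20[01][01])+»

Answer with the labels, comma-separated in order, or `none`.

ii

i → no match
ii → match
iii → no match — must start with "2"
iv → no match
v → no match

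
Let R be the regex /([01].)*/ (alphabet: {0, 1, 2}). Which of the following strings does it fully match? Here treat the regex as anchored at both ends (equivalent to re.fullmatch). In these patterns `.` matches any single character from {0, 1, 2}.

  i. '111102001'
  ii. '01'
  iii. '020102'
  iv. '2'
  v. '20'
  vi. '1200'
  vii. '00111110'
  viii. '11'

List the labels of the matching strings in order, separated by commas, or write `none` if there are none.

ii, iii, vi, vii, viii

i. '111102001' → no match
ii. '01' → match
iii. '020102' → match
iv. '2' → no match
v. '20' → no match
vi. '1200' → match
vii. '00111110' → match
viii. '11' → match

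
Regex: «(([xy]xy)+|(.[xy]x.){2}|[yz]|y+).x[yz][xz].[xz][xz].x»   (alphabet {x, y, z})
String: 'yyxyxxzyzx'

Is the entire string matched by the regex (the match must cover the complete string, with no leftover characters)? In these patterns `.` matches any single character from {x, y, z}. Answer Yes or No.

No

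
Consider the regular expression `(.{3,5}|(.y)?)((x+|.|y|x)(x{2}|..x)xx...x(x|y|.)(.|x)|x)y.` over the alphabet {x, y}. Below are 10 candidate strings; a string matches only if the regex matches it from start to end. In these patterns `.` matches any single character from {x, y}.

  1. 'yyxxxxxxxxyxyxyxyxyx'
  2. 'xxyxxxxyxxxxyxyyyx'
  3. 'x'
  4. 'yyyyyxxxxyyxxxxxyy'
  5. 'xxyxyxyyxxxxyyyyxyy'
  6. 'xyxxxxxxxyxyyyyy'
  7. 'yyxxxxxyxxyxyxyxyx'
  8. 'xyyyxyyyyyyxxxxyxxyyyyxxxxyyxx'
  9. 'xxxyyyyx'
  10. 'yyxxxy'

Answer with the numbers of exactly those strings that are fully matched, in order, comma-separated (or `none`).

none

1 → no match
2 → no match
3 → no match
4 → no match
5 → no match
6 → no match
7 → no match
8 → no match
9 → no match
10 → no match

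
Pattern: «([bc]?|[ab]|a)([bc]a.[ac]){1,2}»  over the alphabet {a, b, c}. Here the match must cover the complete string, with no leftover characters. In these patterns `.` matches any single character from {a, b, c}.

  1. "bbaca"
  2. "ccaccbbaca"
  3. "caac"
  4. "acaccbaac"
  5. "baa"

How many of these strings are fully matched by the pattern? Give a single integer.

1 → match
2 → no match
3 → match
4 → match
5 → no match
Total matched: 3

3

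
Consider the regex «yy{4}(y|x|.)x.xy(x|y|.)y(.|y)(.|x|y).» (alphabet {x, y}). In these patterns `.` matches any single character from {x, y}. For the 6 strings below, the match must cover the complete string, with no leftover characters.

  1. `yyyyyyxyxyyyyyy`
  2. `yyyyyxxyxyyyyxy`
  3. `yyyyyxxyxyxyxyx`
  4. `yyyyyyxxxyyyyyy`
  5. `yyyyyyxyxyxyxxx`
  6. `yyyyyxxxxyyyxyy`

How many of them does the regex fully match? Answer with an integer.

1 → match
2 → match
3 → match
4 → match
5 → match
6 → match
Total matched: 6

6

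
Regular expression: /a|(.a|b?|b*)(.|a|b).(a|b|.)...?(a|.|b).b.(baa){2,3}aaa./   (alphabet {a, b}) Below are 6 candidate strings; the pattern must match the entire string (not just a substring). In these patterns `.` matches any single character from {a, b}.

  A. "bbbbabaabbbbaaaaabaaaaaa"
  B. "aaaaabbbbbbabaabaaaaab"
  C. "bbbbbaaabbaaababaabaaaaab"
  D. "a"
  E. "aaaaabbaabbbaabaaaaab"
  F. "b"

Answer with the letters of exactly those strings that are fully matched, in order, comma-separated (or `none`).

B, C, D, E

A → no match
B → match
C → match
D → match
E → match
F → no match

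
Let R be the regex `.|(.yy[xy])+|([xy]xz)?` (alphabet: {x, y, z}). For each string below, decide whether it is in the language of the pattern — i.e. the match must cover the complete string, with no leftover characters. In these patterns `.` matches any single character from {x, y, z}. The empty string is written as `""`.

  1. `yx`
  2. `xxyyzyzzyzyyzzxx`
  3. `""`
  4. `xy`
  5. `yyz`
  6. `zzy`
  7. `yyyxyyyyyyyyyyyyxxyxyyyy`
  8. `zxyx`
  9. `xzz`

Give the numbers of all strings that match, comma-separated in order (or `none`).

3

1 → no match
2 → no match
3 → match
4 → no match
5 → no match
6 → no match
7 → no match
8 → no match
9 → no match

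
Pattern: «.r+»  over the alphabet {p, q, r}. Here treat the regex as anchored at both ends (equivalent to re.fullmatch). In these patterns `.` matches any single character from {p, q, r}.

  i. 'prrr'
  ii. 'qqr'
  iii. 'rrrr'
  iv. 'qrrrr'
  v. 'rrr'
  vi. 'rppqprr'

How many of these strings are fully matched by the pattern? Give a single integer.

i. 'prrr' → match
ii. 'qqr' → no match
iii. 'rrrr' → match
iv. 'qrrrr' → match
v. 'rrr' → match
vi. 'rppqprr' → no match
Total matched: 4

4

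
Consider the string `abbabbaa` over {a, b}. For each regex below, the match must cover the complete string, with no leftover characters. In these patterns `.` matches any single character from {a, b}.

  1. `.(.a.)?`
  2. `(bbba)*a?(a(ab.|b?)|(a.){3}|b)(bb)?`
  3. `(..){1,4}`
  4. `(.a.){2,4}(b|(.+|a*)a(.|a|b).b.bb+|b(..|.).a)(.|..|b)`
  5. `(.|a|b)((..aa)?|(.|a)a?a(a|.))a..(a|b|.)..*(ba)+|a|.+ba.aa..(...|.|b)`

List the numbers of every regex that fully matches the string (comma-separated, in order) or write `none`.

1 → no match
2 → no match
3 → match
4 → no match
5 → no match

3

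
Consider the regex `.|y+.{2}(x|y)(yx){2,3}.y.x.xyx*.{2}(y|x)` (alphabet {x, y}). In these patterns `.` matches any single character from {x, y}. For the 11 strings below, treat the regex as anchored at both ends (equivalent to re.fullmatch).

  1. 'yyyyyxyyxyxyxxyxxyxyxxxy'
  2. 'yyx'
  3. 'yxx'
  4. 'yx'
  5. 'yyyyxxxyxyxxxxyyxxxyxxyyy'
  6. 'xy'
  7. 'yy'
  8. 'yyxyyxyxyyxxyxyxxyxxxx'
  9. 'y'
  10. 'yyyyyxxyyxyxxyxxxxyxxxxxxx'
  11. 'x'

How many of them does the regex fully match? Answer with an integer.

1 → match
2 → no match
3 → no match
4 → no match
5 → no match
6 → no match
7 → no match
8 → no match
9 → match
10 → match
11 → match
Total matched: 4

4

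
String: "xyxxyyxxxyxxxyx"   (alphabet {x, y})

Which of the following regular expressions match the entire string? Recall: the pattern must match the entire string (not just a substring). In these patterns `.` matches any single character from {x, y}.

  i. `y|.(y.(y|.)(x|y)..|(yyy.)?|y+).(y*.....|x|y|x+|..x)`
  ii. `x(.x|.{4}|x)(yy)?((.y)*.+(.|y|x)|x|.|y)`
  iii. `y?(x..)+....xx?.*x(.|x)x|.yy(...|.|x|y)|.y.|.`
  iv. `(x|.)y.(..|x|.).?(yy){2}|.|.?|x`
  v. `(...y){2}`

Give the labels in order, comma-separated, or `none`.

i → no match
ii → match
iii → match
iv → no match
v → no match — must end with "y"

ii, iii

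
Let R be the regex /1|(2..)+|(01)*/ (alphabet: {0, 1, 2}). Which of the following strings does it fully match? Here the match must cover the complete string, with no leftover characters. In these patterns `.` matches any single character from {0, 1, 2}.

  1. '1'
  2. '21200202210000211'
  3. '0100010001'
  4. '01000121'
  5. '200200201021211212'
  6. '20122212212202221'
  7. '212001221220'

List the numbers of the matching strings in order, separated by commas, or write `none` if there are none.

1

1 → match
2 → no match
3 → no match
4 → no match
5 → no match
6 → no match
7 → no match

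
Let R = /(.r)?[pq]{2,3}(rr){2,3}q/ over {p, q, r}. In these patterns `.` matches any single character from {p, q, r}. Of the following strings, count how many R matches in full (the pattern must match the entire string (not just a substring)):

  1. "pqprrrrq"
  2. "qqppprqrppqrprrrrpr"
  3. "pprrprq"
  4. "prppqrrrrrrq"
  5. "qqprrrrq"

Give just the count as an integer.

3

1 → match
2 → no match — must end with "rrq"
3 → no match — must end with "rrq"
4 → match
5 → match
Total matched: 3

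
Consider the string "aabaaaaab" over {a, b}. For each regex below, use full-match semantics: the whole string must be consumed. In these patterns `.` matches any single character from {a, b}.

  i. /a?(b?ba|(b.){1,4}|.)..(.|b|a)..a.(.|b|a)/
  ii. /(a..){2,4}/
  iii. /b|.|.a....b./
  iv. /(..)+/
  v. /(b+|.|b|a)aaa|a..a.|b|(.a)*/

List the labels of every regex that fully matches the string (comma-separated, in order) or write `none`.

i → match
ii → match
iii → no match
iv → no match
v → no match

i, ii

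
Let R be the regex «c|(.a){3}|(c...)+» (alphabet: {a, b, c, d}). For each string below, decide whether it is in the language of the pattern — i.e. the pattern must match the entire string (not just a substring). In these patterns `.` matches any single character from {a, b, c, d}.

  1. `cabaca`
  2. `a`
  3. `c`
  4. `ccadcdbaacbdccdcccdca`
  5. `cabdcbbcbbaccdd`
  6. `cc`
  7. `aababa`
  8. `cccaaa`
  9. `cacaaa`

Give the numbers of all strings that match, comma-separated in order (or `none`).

1, 3, 7, 9

1 → match
2 → no match
3 → match
4 → no match
5 → no match
6 → no match
7 → match
8 → no match
9 → match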